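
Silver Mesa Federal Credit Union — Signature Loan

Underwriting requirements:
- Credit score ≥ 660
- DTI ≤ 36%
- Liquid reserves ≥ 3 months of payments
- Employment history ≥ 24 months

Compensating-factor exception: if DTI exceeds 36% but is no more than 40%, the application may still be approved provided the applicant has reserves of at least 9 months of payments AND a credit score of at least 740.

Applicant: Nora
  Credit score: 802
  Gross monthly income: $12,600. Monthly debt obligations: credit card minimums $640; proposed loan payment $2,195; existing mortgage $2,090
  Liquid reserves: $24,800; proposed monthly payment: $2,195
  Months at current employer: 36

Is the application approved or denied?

Credit score 802 ≥ 660 (meets base)
Total debts = (640 + 2,195 + 2,090) = 4,925. DTI: 4,925 ÷ 12,600 = 39.1%, over the 36% base limit.
Reserves: 24,800 ÷ 2,195 = 11.3 months (meets 3-month minimum)
Employment 36 ≥ 24 months
DTI 39.1% is within the 36%–40% exception band; checking compensating factors.
Reserves 11.3 ≥ 9 months; credit score 802 ≥ 740.
Both override conditions satisfied; DTI exception granted.

Approved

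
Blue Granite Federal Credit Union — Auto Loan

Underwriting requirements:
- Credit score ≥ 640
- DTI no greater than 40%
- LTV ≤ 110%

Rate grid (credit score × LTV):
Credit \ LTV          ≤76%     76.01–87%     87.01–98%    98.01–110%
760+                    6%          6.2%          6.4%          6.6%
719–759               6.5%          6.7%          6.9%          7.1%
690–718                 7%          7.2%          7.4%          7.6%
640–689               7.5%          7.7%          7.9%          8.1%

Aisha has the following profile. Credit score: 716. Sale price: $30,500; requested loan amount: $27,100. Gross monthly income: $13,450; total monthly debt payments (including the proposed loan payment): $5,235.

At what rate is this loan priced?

Credit score 716 ≥ 640; Debt-to-income = 5,235/13,450 = 38.9% — meets 40% limit
Loan-to-value = 27,100/30,500 = 88.9% — pass (110% max)
Score 716 is in the 690–718 band; LTV 88.9% is in the 87.01–98% band → 7.4%.

7.4%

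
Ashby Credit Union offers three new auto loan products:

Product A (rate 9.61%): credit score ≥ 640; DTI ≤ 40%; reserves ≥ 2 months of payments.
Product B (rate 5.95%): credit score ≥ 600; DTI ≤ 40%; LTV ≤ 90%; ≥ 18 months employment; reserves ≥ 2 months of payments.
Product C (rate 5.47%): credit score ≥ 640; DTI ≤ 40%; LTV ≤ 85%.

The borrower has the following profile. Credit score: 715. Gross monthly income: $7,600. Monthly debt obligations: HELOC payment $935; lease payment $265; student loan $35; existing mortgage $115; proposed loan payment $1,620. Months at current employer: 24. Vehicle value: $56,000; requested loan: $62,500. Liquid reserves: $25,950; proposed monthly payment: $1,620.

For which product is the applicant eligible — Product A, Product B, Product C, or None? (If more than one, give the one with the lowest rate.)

Product A

Total debts = (935 + 265 + 35 + 115 + 1,620) = 2,970; DTI = 2,970/7,600 = 39.1%.
LTV = 62,500/56,000 = 111.6%.
Reserves = 25,950/1,620 = 16.0 months.
Product A: score 715 ≥ 640; DTI 39.1% ≤ 40%; reserves 16.0 ≥ 2 mo → qualifies.
Product B: score 715 ≥ 600; DTI 39.1% ≤ 40%; LTV 111.6% > 90%; employment 24 ≥ 18 mo; reserves 16.0 ≥ 2 mo → does not qualify.
Product C: score 715 ≥ 640; DTI 39.1% ≤ 40%; LTV 111.6% > 85% → does not qualify.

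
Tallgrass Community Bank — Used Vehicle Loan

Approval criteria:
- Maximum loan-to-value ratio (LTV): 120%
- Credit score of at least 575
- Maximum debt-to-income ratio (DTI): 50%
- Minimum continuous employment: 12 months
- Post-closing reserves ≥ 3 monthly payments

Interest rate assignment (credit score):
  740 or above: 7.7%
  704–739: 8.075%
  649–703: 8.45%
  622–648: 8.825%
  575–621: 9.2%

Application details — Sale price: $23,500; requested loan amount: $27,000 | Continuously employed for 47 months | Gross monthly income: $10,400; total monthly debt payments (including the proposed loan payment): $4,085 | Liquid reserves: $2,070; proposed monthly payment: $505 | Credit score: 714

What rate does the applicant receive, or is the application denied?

Approved at 8.075%

Credit score 714 ≥ 575 (meets minimum)
LTV = 27,000/23,500 = 114.9% ≤ 120%
Employment 47 ≥ 12 months
Liquid reserves cover 2,070/505 = 4.1 months — ≥ 3 required
DTI: 4,085 ÷ 10,400 = 39.3%, within the 50% cap
All requirements met. Score 714 falls in the 704–739 tier → 8.075%.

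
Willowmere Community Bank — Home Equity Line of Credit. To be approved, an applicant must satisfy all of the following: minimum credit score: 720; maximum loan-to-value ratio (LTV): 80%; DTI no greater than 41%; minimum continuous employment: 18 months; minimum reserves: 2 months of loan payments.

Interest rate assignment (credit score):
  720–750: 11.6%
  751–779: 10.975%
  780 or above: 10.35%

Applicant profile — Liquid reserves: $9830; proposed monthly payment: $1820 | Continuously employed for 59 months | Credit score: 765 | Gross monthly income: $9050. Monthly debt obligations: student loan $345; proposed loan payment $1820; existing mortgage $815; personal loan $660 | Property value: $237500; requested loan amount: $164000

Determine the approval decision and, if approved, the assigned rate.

Approved at 10.975%

Credit score 765 ≥ 720 (meets minimum)
LTV: 164,000 ÷ 237,500 = 69.1%, within 80% cap
Total monthly debts = (345 + 1,820 + 815 + 660) = 3,640. DTI = 3,640/9,050 = 40.2% ≤ 41%
Employment 59 ≥ 18 months
Reserves: 9,830 ÷ 1,820 = 5.4 months (meets 2-month minimum)
All requirements met. Score 765 falls in the 751–779 tier → 10.975%.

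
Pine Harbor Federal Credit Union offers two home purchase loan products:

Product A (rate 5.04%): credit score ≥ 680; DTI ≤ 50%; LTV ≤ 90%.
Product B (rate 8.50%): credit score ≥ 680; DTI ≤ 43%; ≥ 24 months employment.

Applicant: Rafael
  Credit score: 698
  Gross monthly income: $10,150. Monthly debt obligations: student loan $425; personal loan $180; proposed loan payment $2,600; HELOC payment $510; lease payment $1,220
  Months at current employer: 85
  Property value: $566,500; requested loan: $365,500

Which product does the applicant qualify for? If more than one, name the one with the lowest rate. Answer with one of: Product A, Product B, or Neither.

Total debts = (425 + 180 + 2,600 + 510 + 1,220) = 4,935; DTI = 4,935/10,150 = 48.6%.
LTV = 365,500/566,500 = 64.5%.
Product A: score 698 ≥ 680; DTI 48.6% ≤ 50%; LTV 64.5% ≤ 90% → qualifies.
Product B: score 698 ≥ 680; DTI 48.6% > 43%; employment 85 ≥ 24 mo → does not qualify.

Product A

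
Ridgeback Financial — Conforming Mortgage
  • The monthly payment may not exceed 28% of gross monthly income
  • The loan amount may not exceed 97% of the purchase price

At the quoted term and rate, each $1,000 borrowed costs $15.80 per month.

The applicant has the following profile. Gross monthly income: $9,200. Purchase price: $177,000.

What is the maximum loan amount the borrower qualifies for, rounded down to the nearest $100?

Payment cap: 28% × $9,200 = $2,576/month.
At $15.80 per $1,000, that supports 2,576/15.80 × 1,000 ≈ $163,037 → $163,000.
LTV cap: 97% × $177,000 = $171,690 → $171,600.
Binding constraint: payment-to-income.

$163,000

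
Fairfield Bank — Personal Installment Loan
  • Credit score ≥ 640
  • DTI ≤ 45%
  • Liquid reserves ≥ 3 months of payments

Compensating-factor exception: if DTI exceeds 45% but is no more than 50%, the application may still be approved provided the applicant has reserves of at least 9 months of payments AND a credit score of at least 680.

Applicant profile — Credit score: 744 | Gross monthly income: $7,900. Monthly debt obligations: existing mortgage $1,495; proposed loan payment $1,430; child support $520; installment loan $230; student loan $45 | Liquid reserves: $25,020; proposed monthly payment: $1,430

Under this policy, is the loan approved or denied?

Credit score 744 ≥ 640 (meets base)
Total debts = (1,495 + 1,430 + 520 + 230 + 45) = 3,720. DTI = 3,720/7,900 = 47.1% > 45% — standard DTI limit exceeded.
Liquid reserves cover 25,020/1,430 = 17.5 months — ≥ 3 required
47.1% falls in the override range (45%–50%), so the compensating-factor test applies.
Override check — reserves: 17.5 mo (ok); score: 744 (ok).
Both compensating conditions met → exception applies.

Approved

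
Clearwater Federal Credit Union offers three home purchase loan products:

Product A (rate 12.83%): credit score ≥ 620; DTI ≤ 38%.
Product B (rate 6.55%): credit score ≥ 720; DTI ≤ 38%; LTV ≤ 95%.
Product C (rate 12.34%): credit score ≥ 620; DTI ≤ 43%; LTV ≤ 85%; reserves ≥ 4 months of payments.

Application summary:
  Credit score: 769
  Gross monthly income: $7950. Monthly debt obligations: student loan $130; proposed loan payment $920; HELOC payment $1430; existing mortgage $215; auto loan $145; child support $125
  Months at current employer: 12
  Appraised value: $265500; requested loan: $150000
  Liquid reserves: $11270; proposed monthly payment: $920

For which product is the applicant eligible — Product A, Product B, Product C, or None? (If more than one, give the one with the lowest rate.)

Total debts = (130 + 920 + 1,430 + 215 + 145 + 125) = 2,965; DTI = 2,965/7,950 = 37.3%.
LTV = 150,000/265,500 = 56.5%.
Reserves = 11,270/920 = 12.2 months.
Product A: score 769 ≥ 620; DTI 37.3% ≤ 38% → qualifies.
Product B: score 769 ≥ 720; DTI 37.3% ≤ 38%; LTV 56.5% ≤ 95% → qualifies.
Product C: score 769 ≥ 620; DTI 37.3% ≤ 43%; LTV 56.5% ≤ 85%; reserves 12.2 ≥ 4 mo → qualifies.
Qualifying: Product A, Product B, Product C. Lowest rate is 6.55% → Product B.

Product B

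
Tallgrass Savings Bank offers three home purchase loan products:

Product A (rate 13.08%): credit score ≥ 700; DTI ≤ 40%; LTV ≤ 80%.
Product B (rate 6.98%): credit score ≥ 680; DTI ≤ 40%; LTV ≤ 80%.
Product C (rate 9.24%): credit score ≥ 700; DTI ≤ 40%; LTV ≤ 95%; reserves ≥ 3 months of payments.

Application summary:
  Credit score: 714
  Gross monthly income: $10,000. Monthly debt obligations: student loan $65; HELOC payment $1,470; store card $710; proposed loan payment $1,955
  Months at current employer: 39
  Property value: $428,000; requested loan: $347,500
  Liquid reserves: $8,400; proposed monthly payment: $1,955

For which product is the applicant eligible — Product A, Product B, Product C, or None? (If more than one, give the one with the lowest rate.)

Total debts = (65 + 1,470 + 710 + 1,955) = 4,200; DTI = 4,200/10,000 = 42%.
LTV = 347,500/428,000 = 81.2%.
Reserves = 8,400/1,955 = 4.3 months.
Product A: score 714 ≥ 700; DTI 42% > 40%; LTV 81.2% > 80% → does not qualify.
Product B: score 714 ≥ 680; DTI 42% > 40%; LTV 81.2% > 80% → does not qualify.
Product C: score 714 ≥ 700; DTI 42% > 40%; LTV 81.2% ≤ 95%; reserves 4.3 ≥ 3 mo → does not qualify.

None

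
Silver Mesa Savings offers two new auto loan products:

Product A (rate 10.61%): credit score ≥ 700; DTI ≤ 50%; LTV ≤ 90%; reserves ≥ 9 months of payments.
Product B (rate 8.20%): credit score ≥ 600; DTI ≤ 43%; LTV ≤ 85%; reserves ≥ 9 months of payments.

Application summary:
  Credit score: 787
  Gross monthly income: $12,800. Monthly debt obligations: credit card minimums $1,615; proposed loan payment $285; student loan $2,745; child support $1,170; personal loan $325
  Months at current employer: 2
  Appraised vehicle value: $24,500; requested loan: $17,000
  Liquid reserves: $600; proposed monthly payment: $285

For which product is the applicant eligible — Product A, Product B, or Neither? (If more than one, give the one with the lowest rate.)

Total debts = (1,615 + 285 + 2,745 + 1,170 + 325) = 6,140; DTI = 6,140/12,800 = 48%.
LTV = 17,000/24,500 = 69.4%.
Reserves = 600/285 = 2.1 months.
Product A: score 787 ≥ 700; DTI 48% ≤ 50%; LTV 69.4% ≤ 90%; reserves 2.1 < 9 mo → does not qualify.
Product B: score 787 ≥ 600; DTI 48% > 43%; LTV 69.4% ≤ 85%; reserves 2.1 < 9 mo → does not qualify.

Neither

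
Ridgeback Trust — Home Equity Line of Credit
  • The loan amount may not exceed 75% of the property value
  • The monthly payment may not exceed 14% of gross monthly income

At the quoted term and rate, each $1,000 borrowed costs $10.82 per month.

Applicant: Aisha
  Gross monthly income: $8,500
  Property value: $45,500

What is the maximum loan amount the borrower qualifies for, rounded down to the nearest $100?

Payment cap: 14% × $8,500 = $1,190/month.
At $10.82 per $1,000, that supports 1,190/10.82 × 1,000 ≈ $109,981 → $109,900.
LTV cap: 75% × $45,500 = $34,125 → $34,100.
Binding constraint: loan-to-value.

$34,100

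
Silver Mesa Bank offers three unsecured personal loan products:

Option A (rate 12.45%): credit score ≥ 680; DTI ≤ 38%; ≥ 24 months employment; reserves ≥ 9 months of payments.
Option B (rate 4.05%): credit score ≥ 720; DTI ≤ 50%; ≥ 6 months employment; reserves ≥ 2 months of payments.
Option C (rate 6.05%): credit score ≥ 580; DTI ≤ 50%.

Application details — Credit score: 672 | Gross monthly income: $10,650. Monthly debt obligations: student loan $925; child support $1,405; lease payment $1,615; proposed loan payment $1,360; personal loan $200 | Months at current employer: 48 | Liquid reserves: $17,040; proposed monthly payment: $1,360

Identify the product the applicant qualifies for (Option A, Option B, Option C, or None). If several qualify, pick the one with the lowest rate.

None

Total debts = (925 + 1,405 + 1,615 + 1,360 + 200) = 5,505; DTI = 5,505/10,650 = 51.7%.
Reserves = 17,040/1,360 = 12.5 months.
Option A: score 672 < 680; DTI 51.7% > 38%; employment 48 ≥ 24 mo; reserves 12.5 ≥ 9 mo → does not qualify.
Option B: score 672 < 720; DTI 51.7% > 50%; employment 48 ≥ 6 mo; reserves 12.5 ≥ 2 mo → does not qualify.
Option C: score 672 ≥ 580; DTI 51.7% > 50% → does not qualify.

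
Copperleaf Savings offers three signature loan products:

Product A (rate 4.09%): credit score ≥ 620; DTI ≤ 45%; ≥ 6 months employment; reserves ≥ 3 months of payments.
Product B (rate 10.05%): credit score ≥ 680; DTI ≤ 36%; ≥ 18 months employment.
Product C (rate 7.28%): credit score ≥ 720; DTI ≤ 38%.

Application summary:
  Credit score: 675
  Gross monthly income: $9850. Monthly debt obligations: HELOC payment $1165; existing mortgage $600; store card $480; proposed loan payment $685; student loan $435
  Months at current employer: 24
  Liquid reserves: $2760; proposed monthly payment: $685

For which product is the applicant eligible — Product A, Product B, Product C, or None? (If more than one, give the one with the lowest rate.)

Product A

Total debts = (1,165 + 600 + 480 + 685 + 435) = 3,365; DTI = 3,365/9,850 = 34.2%.
Reserves = 2,760/685 = 4.0 months.
Product A: score 675 ≥ 620; DTI 34.2% ≤ 45%; employment 24 ≥ 6 mo; reserves 4.0 ≥ 3 mo → qualifies.
Product B: score 675 < 680; DTI 34.2% ≤ 36%; employment 24 ≥ 18 mo → does not qualify.
Product C: score 675 < 720; DTI 34.2% ≤ 38% → does not qualify.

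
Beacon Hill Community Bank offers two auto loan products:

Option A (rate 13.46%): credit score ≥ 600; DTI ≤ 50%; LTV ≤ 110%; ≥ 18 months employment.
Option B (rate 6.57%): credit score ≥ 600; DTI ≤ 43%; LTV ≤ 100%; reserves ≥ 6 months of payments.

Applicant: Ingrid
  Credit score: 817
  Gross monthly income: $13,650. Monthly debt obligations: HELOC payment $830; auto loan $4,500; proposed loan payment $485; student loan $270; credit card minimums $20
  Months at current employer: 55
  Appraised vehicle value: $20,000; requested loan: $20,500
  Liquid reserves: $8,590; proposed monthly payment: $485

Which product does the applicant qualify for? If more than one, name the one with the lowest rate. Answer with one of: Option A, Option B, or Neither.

Option A

Total debts = (830 + 4,500 + 485 + 270 + 20) = 6,105; DTI = 6,105/13,650 = 44.7%.
LTV = 20,500/20,000 = 102.5%.
Reserves = 8,590/485 = 17.7 months.
Option A: score 817 ≥ 600; DTI 44.7% ≤ 50%; LTV 102.5% ≤ 110%; employment 55 ≥ 18 mo → qualifies.
Option B: score 817 ≥ 600; DTI 44.7% > 43%; LTV 102.5% > 100%; reserves 17.7 ≥ 6 mo → does not qualify.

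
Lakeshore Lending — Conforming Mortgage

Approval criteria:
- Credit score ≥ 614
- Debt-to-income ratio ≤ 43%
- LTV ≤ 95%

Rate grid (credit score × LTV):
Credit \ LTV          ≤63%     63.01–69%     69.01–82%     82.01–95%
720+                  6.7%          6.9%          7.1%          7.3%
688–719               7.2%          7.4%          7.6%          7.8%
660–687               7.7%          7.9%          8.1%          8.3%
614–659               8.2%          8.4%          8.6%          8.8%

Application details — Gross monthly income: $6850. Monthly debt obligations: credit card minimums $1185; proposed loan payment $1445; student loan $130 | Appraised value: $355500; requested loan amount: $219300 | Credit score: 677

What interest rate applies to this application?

7.7%

Credit score 677 ≥ 614; Total monthly debts = (1,185 + 1,445 + 130) = 2,760. Debt-to-income = 2,760/6,850 = 40.3% — meets 43% limit
Loan-to-value = 219,300/355,500 = 61.7% — pass (95% max)
Row: 677 falls in 660–687. Column: 61.7% falls in ≤63%. Rate = 7.7%.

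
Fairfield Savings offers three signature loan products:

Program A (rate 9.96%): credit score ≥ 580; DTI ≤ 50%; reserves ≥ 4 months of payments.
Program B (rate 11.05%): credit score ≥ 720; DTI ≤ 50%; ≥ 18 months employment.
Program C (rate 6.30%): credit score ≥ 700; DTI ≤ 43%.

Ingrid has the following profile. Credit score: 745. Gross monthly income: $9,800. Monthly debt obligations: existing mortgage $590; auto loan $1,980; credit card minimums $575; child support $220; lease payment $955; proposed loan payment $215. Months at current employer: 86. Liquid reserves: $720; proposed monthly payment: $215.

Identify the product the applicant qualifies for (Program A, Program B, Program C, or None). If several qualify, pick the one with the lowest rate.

Program B

Total debts = (590 + 1,980 + 575 + 220 + 955 + 215) = 4,535; DTI = 4,535/9,800 = 46.3%.
Reserves = 720/215 = 3.3 months.
Program A: score 745 ≥ 580; DTI 46.3% ≤ 50%; reserves 3.3 < 4 mo → does not qualify.
Program B: score 745 ≥ 720; DTI 46.3% ≤ 50%; employment 86 ≥ 18 mo → qualifies.
Program C: score 745 ≥ 700; DTI 46.3% > 43% → does not qualify.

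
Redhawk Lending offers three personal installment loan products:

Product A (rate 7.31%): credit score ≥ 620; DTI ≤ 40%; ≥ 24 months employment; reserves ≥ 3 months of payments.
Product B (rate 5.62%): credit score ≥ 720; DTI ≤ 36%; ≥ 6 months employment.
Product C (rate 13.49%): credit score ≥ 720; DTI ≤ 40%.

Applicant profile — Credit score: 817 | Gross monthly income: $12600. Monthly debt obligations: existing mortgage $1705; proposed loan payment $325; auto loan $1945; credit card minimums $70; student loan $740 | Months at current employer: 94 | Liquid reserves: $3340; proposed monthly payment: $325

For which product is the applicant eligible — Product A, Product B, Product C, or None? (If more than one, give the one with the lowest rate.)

Product A

Total debts = (1,705 + 325 + 1,945 + 70 + 740) = 4,785; DTI = 4,785/12,600 = 38%.
Reserves = 3,340/325 = 10.3 months.
Product A: score 817 ≥ 620; DTI 38% ≤ 40%; employment 94 ≥ 24 mo; reserves 10.3 ≥ 3 mo → qualifies.
Product B: score 817 ≥ 720; DTI 38% > 36%; employment 94 ≥ 6 mo → does not qualify.
Product C: score 817 ≥ 720; DTI 38% ≤ 40% → qualifies.
Qualifying: Product A, Product C. Lowest rate is 7.31% → Product A.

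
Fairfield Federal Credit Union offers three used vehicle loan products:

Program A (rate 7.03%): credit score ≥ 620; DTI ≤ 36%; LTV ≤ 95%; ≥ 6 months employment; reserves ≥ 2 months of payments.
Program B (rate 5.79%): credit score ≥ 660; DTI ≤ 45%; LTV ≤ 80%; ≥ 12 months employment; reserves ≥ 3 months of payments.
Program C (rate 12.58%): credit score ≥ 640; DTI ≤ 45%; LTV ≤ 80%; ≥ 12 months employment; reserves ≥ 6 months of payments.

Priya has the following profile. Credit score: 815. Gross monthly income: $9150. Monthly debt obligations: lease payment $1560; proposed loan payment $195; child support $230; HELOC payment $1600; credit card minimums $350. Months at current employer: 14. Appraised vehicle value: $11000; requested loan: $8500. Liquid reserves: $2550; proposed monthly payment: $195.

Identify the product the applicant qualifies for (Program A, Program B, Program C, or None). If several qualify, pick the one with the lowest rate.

Total debts = (1,560 + 195 + 230 + 1,600 + 350) = 3,935; DTI = 3,935/9,150 = 43%.
LTV = 8,500/11,000 = 77.3%.
Reserves = 2,550/195 = 13.1 months.
Program A: score 815 ≥ 620; DTI 43% > 36%; LTV 77.3% ≤ 95%; employment 14 ≥ 6 mo; reserves 13.1 ≥ 2 mo → does not qualify.
Program B: score 815 ≥ 660; DTI 43% ≤ 45%; LTV 77.3% ≤ 80%; employment 14 ≥ 12 mo; reserves 13.1 ≥ 3 mo → qualifies.
Program C: score 815 ≥ 640; DTI 43% ≤ 45%; LTV 77.3% ≤ 80%; employment 14 ≥ 12 mo; reserves 13.1 ≥ 6 mo → qualifies.
Qualifying: Program B, Program C. Lowest rate is 5.79% → Program B.

Program B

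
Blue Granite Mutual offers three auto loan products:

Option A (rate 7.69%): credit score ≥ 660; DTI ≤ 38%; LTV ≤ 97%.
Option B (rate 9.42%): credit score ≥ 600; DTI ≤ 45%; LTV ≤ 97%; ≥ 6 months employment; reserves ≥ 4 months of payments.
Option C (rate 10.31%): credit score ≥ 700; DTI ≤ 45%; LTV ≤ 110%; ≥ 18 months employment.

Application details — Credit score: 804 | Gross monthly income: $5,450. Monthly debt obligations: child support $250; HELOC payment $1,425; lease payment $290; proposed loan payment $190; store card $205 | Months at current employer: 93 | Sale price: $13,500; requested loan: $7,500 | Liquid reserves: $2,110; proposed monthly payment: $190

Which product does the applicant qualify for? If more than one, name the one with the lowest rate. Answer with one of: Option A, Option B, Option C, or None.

Option B

Total debts = (250 + 1,425 + 290 + 190 + 205) = 2,360; DTI = 2,360/5,450 = 43.3%.
LTV = 7,500/13,500 = 55.6%.
Reserves = 2,110/190 = 11.1 months.
Option A: score 804 ≥ 660; DTI 43.3% > 38%; LTV 55.6% ≤ 97% → does not qualify.
Option B: score 804 ≥ 600; DTI 43.3% ≤ 45%; LTV 55.6% ≤ 97%; employment 93 ≥ 6 mo; reserves 11.1 ≥ 4 mo → qualifies.
Option C: score 804 ≥ 700; DTI 43.3% ≤ 45%; LTV 55.6% ≤ 110%; employment 93 ≥ 18 mo → qualifies.
Qualifying: Option B, Option C. Lowest rate is 9.42% → Option B.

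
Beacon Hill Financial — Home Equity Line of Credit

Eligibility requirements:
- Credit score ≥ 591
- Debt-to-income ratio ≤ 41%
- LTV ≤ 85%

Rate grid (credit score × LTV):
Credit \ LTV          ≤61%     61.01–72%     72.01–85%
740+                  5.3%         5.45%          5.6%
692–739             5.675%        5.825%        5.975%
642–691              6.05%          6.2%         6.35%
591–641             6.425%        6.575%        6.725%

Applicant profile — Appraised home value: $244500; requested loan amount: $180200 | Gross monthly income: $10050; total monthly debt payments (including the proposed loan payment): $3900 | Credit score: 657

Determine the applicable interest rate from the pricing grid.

Credit score 657 ≥ 591; DTI = 3,900/10,050 = 38.8% ≤ 41%
LTV = 180,200/244,500 = 73.7% ≤ 85%
Score 657 is in the 642–691 band; LTV 73.7% is in the 72.01–85% band → 6.35%.

6.35%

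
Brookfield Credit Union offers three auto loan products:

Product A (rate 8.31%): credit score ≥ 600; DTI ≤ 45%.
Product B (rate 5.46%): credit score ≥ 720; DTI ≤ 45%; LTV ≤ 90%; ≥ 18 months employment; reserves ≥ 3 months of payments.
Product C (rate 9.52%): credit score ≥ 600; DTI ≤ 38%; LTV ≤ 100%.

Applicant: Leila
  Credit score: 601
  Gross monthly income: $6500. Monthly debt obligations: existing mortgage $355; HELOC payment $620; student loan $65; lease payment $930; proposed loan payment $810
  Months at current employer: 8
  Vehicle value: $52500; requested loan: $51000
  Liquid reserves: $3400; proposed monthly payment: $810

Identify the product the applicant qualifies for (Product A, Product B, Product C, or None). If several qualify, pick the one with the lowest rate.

Total debts = (355 + 620 + 65 + 930 + 810) = 2,780; DTI = 2,780/6,500 = 42.8%.
LTV = 51,000/52,500 = 97.1%.
Reserves = 3,400/810 = 4.2 months.
Product A: score 601 ≥ 600; DTI 42.8% ≤ 45% → qualifies.
Product B: score 601 < 720; DTI 42.8% ≤ 45%; LTV 97.1% > 90%; employment 8 < 18 mo; reserves 4.2 ≥ 3 mo → does not qualify.
Product C: score 601 ≥ 600; DTI 42.8% > 38%; LTV 97.1% ≤ 100% → does not qualify.

Product A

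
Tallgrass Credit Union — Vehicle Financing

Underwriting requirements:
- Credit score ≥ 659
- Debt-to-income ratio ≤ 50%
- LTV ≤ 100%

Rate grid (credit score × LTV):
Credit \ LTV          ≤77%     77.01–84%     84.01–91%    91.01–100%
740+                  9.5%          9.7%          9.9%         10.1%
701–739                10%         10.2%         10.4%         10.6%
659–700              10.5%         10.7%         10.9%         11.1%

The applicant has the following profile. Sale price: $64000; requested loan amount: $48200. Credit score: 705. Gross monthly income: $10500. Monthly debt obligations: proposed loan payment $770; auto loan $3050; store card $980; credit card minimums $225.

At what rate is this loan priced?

10%

Credit score 705 ≥ 659; Total monthly debts = (770 + 3,050 + 980 + 225) = 5,025. DTI: 5,025 ÷ 10,500 = 47.9%, within the 50% cap
Loan-to-value = 48,200/64,000 = 75.3% — pass (100% max)
Credit 705 → row 701–739; LTV 75.3% → column ≤77%. Grid cell → 10%.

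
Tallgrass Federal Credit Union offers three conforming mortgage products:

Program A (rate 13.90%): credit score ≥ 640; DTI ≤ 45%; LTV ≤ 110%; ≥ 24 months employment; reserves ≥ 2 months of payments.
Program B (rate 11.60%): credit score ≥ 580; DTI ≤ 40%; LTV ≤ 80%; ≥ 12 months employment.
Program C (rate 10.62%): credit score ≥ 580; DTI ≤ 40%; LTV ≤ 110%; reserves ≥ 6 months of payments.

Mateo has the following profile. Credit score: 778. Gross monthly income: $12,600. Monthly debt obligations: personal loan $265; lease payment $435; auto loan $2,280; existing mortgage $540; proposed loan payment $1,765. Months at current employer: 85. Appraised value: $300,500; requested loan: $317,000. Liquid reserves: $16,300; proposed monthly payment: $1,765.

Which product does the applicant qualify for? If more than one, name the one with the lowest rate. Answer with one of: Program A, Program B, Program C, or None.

Program A

Total debts = (265 + 435 + 2,280 + 540 + 1,765) = 5,285; DTI = 5,285/12,600 = 41.9%.
LTV = 317,000/300,500 = 105.5%.
Reserves = 16,300/1,765 = 9.2 months.
Program A: score 778 ≥ 640; DTI 41.9% ≤ 45%; LTV 105.5% ≤ 110%; employment 85 ≥ 24 mo; reserves 9.2 ≥ 2 mo → qualifies.
Program B: score 778 ≥ 580; DTI 41.9% > 40%; LTV 105.5% > 80%; employment 85 ≥ 12 mo → does not qualify.
Program C: score 778 ≥ 580; DTI 41.9% > 40%; LTV 105.5% ≤ 110%; reserves 9.2 ≥ 6 mo → does not qualify.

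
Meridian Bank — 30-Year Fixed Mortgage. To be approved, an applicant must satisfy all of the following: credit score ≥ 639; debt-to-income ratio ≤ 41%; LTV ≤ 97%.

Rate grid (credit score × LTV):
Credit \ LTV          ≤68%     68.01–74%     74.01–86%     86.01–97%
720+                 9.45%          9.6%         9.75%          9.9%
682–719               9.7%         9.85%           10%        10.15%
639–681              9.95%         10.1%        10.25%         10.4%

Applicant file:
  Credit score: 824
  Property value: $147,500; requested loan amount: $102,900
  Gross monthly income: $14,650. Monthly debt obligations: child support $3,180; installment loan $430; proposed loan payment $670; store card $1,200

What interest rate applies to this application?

Credit score 824 ≥ 639; Total monthly debts = (3,180 + 430 + 670 + 1,200) = 5,480. DTI: 5,480 ÷ 14,650 = 37.4%, within the 41% cap
Loan-to-value = 102,900/147,500 = 69.8% — pass (97% max)
Score 824 is in the 720+ band; LTV 69.8% is in the 68.01–74% band → 9.6%.

9.6%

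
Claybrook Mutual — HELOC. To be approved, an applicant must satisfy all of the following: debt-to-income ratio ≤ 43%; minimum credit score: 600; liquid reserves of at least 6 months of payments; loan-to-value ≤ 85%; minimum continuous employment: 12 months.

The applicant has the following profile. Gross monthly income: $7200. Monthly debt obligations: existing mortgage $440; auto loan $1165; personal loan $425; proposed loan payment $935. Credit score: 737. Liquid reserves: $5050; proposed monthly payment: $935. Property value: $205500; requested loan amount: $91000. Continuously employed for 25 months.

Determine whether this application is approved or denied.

Denied

Total monthly debts = (440 + 1,165 + 425 + 935) = 2,965. DTI = 2,965/7,200 = 41.2% ≤ 43%
Credit score 737 ≥ 600 (meets)
Reserves: 5,050 ÷ 935 = 5.4 months (below 6-month minimum)
LTV: 91,000 ÷ 205,500 = 44.3%, within 85% cap
Employment 25 ≥ 12 months
Fails on reserves.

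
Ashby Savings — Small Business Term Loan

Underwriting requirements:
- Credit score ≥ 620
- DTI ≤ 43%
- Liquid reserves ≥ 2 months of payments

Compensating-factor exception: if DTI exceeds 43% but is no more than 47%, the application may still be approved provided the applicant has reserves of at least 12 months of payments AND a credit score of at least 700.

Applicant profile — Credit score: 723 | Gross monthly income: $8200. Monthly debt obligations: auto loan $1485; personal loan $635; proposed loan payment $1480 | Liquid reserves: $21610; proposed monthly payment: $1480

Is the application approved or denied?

Credit score 723 ≥ 620 (meets base)
Total debts = (1,485 + 635 + 1,480) = 3,600. DTI: 3,600 ÷ 8,200 = 43.9%, over the 43% base limit.
Liquid reserves cover 21,610/1,480 = 14.6 months — ≥ 2 required
43.9% falls in the override range (43%–47%), so the compensating-factor test applies.
Override check — reserves: 14.6 mo (ok); score: 723 (ok).
Both override conditions satisfied; DTI exception granted.

Approved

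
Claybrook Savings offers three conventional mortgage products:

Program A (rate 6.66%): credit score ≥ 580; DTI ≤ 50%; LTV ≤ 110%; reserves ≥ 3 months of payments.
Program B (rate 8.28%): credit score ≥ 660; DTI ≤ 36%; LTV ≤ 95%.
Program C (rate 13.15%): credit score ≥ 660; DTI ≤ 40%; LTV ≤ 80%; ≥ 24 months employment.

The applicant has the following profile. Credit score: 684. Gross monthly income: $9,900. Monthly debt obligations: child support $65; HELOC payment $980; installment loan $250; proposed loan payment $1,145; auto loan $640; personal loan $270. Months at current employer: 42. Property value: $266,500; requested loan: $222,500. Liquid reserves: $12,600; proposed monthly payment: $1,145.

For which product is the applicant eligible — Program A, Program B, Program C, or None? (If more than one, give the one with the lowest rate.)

Total debts = (65 + 980 + 250 + 1,145 + 640 + 270) = 3,350; DTI = 3,350/9,900 = 33.8%.
LTV = 222,500/266,500 = 83.5%.
Reserves = 12,600/1,145 = 11.0 months.
Program A: score 684 ≥ 580; DTI 33.8% ≤ 50%; LTV 83.5% ≤ 110%; reserves 11.0 ≥ 3 mo → qualifies.
Program B: score 684 ≥ 660; DTI 33.8% ≤ 36%; LTV 83.5% ≤ 95% → qualifies.
Program C: score 684 ≥ 660; DTI 33.8% ≤ 40%; LTV 83.5% > 80%; employment 42 ≥ 24 mo → does not qualify.
Qualifying: Program A, Program B. Lowest rate is 6.66% → Program A.

Program A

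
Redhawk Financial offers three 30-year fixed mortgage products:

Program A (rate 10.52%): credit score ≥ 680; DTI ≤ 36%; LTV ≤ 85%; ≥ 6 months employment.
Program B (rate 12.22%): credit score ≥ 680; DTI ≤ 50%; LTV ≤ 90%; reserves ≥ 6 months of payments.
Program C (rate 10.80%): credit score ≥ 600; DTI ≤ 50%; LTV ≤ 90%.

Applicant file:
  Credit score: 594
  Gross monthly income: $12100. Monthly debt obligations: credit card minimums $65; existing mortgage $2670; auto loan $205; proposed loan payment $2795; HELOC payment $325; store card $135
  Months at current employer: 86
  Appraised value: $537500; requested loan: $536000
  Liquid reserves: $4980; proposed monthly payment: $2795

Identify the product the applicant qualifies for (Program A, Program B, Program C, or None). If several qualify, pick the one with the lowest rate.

Total debts = (65 + 2,670 + 205 + 2,795 + 325 + 135) = 6,195; DTI = 6,195/12,100 = 51.2%.
LTV = 536,000/537,500 = 99.7%.
Reserves = 4,980/2,795 = 1.8 months.
Program A: score 594 < 680; DTI 51.2% > 36%; LTV 99.7% > 85%; employment 86 ≥ 6 mo → does not qualify.
Program B: score 594 < 680; DTI 51.2% > 50%; LTV 99.7% > 90%; reserves 1.8 < 6 mo → does not qualify.
Program C: score 594 < 600; DTI 51.2% > 50%; LTV 99.7% > 90% → does not qualify.

None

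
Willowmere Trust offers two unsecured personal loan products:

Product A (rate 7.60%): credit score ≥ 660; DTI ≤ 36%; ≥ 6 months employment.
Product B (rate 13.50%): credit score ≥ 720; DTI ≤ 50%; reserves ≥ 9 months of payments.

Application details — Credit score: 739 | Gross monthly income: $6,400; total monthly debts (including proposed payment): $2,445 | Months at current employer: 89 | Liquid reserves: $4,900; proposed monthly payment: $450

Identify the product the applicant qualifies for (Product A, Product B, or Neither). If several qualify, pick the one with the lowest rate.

Product B

DTI = 2,445/6,400 = 38.2%.
Reserves = 4,900/450 = 10.9 months.
Product A: score 739 ≥ 660; DTI 38.2% > 36%; employment 89 ≥ 6 mo → does not qualify.
Product B: score 739 ≥ 720; DTI 38.2% ≤ 50%; reserves 10.9 ≥ 9 mo → qualifies.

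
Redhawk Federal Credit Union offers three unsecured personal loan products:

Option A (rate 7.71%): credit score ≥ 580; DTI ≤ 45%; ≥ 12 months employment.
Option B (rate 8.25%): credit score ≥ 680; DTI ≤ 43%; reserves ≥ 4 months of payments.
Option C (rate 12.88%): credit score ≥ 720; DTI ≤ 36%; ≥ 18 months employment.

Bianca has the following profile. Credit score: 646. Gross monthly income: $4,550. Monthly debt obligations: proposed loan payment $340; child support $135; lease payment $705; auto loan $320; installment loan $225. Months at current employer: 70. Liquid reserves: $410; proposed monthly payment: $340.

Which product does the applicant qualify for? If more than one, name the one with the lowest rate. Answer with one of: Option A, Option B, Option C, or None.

Option A

Total debts = (340 + 135 + 705 + 320 + 225) = 1,725; DTI = 1,725/4,550 = 37.9%.
Reserves = 410/340 = 1.2 months.
Option A: score 646 ≥ 580; DTI 37.9% ≤ 45%; employment 70 ≥ 12 mo → qualifies.
Option B: score 646 < 680; DTI 37.9% ≤ 43%; reserves 1.2 < 4 mo → does not qualify.
Option C: score 646 < 720; DTI 37.9% > 36%; employment 70 ≥ 18 mo → does not qualify.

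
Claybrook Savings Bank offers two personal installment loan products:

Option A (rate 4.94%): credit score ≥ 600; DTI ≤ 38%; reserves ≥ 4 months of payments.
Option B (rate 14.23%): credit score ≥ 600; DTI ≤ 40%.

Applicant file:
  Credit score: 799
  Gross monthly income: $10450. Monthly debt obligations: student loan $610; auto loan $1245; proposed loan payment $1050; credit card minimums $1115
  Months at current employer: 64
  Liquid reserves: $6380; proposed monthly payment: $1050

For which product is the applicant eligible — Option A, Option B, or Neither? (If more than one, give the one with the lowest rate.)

Total debts = (610 + 1,245 + 1,050 + 1,115) = 4,020; DTI = 4,020/10,450 = 38.5%.
Reserves = 6,380/1,050 = 6.1 months.
Option A: score 799 ≥ 600; DTI 38.5% > 38%; reserves 6.1 ≥ 4 mo → does not qualify.
Option B: score 799 ≥ 600; DTI 38.5% ≤ 40% → qualifies.

Option B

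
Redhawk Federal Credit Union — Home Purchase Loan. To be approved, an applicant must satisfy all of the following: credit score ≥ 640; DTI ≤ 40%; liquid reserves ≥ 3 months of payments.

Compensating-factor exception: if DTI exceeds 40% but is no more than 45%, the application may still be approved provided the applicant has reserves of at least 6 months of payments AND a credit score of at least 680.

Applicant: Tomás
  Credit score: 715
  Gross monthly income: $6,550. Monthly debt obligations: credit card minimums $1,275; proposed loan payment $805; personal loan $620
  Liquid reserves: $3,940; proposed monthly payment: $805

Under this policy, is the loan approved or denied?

Credit score 715 ≥ 640 (meets base)
Total debts = (1,275 + 805 + 620) = 2,700. DTI = 2,700/6,550 = 41.2% > 40% — standard DTI limit exceeded.
Reserves: 3,940 ÷ 805 = 4.9 months (meets 3-month minimum)
DTI 41.2% is within the 40%–45% exception band; checking compensating factors.
Reserves 4.9 < 6 months; credit score 715 ≥ 680.
Override conditions not both satisfied; exception does not apply.

Denied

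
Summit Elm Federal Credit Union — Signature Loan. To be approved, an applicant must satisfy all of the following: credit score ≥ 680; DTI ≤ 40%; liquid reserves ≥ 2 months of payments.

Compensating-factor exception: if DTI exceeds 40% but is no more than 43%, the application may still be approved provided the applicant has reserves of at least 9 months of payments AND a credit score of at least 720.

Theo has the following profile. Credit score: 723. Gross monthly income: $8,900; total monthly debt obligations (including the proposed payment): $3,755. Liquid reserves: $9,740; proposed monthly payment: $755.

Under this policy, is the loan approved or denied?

Approved

Credit score 723 ≥ 680 (meets base)
DTI: 3,755 ÷ 8,900 = 42.2%, over the 40% base limit.
Reserves = 9,740/755 = 12.9 months ≥ 2
DTI 42.2% is within the 40%–43% exception band; checking compensating factors.
Reserves 12.9 ≥ 9 months; credit score 723 ≥ 720.
Both override conditions satisfied; DTI exception granted.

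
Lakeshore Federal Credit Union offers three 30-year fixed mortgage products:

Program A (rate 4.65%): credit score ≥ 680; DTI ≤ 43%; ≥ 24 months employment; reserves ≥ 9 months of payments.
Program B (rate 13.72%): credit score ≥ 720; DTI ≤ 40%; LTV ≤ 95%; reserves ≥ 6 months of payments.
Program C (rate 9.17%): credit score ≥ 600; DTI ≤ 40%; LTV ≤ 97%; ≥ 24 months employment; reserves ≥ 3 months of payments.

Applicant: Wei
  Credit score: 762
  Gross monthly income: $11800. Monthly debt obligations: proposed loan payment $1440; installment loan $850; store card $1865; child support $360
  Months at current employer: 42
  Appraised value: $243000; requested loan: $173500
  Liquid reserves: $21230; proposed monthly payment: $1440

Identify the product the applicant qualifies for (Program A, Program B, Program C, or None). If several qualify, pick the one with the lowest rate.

Total debts = (1,440 + 850 + 1,865 + 360) = 4,515; DTI = 4,515/11,800 = 38.3%.
LTV = 173,500/243,000 = 71.4%.
Reserves = 21,230/1,440 = 14.7 months.
Program A: score 762 ≥ 680; DTI 38.3% ≤ 43%; employment 42 ≥ 24 mo; reserves 14.7 ≥ 9 mo → qualifies.
Program B: score 762 ≥ 720; DTI 38.3% ≤ 40%; LTV 71.4% ≤ 95%; reserves 14.7 ≥ 6 mo → qualifies.
Program C: score 762 ≥ 600; DTI 38.3% ≤ 40%; LTV 71.4% ≤ 97%; employment 42 ≥ 24 mo; reserves 14.7 ≥ 3 mo → qualifies.
Qualifying: Program A, Program B, Program C. Lowest rate is 4.65% → Program A.

Program A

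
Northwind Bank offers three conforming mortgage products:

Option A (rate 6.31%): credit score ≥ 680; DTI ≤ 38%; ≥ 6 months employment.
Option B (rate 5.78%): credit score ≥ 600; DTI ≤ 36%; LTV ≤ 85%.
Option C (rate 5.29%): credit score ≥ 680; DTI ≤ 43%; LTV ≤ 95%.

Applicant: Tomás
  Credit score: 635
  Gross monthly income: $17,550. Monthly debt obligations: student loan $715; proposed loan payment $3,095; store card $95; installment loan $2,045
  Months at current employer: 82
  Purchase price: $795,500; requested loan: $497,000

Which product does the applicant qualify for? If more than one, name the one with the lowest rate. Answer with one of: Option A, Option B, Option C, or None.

Option B

Total debts = (715 + 3,095 + 95 + 2,045) = 5,950; DTI = 5,950/17,550 = 33.9%.
LTV = 497,000/795,500 = 62.5%.
Option A: score 635 < 680; DTI 33.9% ≤ 38%; employment 82 ≥ 6 mo → does not qualify.
Option B: score 635 ≥ 600; DTI 33.9% ≤ 36%; LTV 62.5% ≤ 85% → qualifies.
Option C: score 635 < 680; DTI 33.9% ≤ 43%; LTV 62.5% ≤ 95% → does not qualify.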